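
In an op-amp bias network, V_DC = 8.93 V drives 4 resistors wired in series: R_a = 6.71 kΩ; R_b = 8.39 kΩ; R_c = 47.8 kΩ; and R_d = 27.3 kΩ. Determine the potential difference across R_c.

Series total: ΣR = 6.71 + 8.39 + 47.8 + 27.3 = 90.20 kΩ.
V = V_DC · R/ΣR = 8.93 × 0.5299 = 4.732 V.

V ≈ 4.73 V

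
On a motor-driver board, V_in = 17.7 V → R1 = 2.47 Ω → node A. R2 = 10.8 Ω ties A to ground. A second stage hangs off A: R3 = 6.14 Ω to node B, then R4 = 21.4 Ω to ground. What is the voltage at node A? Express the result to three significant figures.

The second stage (R3 + R4 = 27.54 Ω) loads node A in parallel with R2.
R2 ‖ (R3+R4) = 7.758 Ω.
V_A = 17.7 × 7.758/(2.47 + 7.758) = 13.43 V.

V_A ≈ 13.4 V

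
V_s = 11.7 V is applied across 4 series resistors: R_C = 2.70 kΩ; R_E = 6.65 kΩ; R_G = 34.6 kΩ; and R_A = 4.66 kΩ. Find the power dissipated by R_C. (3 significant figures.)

ΣR = 48.61 kΩ → I = 11.7/48.61 = 0.2407 mA.
V(R_C) = I·R = 0.6499 V; P = V·I = 0.6499 × 0.2407 = 0.1564 mW.

P ≈ 0.156 mW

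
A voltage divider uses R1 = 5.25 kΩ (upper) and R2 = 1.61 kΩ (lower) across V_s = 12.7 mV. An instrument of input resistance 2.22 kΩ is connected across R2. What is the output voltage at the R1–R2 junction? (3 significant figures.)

V_out ≈ 1.92 mV

First combine the lower leg with the load: R2 ‖ R_L = 0.9332 kΩ.
Voltage divider with the loaded lower leg: V_out = 12.7 × 0.9332/(5.25 + 0.9332) = 12.7 × 0.1509 = 1.917 mV.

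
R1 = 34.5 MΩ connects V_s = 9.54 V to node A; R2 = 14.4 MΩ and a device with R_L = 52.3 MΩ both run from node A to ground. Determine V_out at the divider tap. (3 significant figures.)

The load sits in parallel with R2, giving an effective lower resistance R2' = R2·R_L/(R2+R_L) = 11.29 MΩ.
Then V_out = V_s · R2'/(R1 + R2') = 9.54 × 11.29/45.79 = 2.352 V.
(Unloaded it would be 2.81 V; the load pulls it down.)

V_out ≈ 2.35 V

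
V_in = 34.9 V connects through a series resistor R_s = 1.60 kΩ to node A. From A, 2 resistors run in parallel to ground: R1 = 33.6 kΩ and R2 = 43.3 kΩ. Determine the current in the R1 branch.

Parallel bank: R_p = 1/(1/33.6 + 1/43.3) = 18.92 kΩ.
V_A = 34.9 × 18.92/20.52 = 32.18 V.
I(R1) = V_A / R1 = 32.18/33.6 = 0.9577 mA.

I ≈ 0.958 mA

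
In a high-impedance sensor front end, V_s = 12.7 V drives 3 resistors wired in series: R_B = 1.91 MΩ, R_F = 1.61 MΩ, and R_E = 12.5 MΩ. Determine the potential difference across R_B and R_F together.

V ≈ 2.79 V

Total series resistance ΣR = 1.91 + 1.61 + 12.5 = 16.02 MΩ.
R_{R_B..R_F} = 1.91 + 1.61 = 3.520 MΩ.
V = V_s · R/ΣR = 12.7 × 0.2197 = 2.791 V.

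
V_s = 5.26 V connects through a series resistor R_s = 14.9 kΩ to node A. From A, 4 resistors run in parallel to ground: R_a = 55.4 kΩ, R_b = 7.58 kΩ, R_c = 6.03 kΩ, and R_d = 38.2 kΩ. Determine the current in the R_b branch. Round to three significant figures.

I ≈ 0.114 mA

Combine the parallel branches: R_p = (1/55.4 + 1/7.58 + 1/6.03 + 1/38.2)⁻¹ = 2.924 kΩ.
V_A = 5.26 × 2.924/17.82 = 0.8629 V.
Branch current I = V_A/R_b = 0.8629/7.58 = 0.1138 mA.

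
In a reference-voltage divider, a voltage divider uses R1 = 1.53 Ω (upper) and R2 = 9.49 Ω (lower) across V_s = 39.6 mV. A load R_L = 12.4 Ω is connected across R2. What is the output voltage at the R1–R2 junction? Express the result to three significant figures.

V_out ≈ 30.8 mV

First combine the lower leg with the load: R2 ‖ R_L = 5.376 Ω.
Then V_out = V_s · R2'/(R1 + R2') = 39.6 × 5.376/6.906 = 30.83 mV.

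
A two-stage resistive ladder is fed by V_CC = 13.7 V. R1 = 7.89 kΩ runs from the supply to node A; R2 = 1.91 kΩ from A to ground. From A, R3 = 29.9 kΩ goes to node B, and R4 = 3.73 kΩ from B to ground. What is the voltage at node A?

Looking into the second stage from A: R3 + R4 = 33.63 kΩ appears in parallel with R2.
Effective lower resistance at A: R2 ‖ 33.63 = 1.807 kΩ.
So V_A = 13.7 × 0.1864 = 2.553 V.

V_A ≈ 2.55 V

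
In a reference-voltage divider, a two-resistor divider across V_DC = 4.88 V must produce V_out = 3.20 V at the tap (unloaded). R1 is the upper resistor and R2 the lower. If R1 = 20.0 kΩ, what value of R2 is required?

The divider ratio is R2/(R1+R2) = 3.20/4.88 = 0.6557.
Rearranging, R2 = R1·k/(1−k) = 20.0 × 1.905 = 38.10 kΩ.

R2 ≈ 38.1 kΩ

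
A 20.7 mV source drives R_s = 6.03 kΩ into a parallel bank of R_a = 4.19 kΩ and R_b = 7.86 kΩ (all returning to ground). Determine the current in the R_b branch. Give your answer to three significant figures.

Combine the parallel branches: R_p = (1/4.19 + 1/7.86)⁻¹ = 2.733 kΩ.
Node voltage V_A = V_supply · R_p/(R_s + R_p) = 20.7 × 0.3119 = 6.456 mV.
I(R_b) = V_A / R_b = 6.456/7.86 = 0.8214 µA.

I ≈ 0.821 µA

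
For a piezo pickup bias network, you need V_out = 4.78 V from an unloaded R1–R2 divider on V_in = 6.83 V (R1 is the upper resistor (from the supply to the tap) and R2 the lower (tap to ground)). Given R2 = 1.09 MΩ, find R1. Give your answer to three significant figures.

R1 ≈ 0.467 MΩ

Required fraction k = V_out/V_in = 0.6999.
Rearranging, R1 = R2·(1−k)/k = 1.09 × 0.4289 = 0.4675 MΩ.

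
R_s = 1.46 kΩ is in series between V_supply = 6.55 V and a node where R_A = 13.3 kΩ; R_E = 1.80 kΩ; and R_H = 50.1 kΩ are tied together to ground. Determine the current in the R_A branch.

I ≈ 0.253 mA

Equivalent of the parallel group: R_p = 1.537 kΩ.
V_A by voltage divider: V_A = 6.55 × 1.537/(1.46 + 1.537) = 3.359 V.
Branch current I = V_A/R_A = 3.359/13.3 = 0.2526 mA.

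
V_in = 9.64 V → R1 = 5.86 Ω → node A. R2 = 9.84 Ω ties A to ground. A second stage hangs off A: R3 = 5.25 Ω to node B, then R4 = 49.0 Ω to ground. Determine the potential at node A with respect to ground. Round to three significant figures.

V_A ≈ 5.66 V

Node A sees R2 in parallel with the series input of stage 2, R3 + R4 = 54.25 Ω.
Effective lower resistance at A: R2 ‖ 54.25 = 8.329 Ω.
So V_A = 9.64 × 0.5870 = 5.659 V.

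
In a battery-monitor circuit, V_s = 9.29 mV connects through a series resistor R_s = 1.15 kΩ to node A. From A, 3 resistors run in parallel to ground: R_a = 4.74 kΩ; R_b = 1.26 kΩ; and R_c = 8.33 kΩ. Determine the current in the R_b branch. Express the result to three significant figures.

I ≈ 3.21 µA

Parallel bank: R_p = 1/(1/4.74 + 1/1.26 + 1/8.33) = 0.8892 kΩ.
V_A by voltage divider: V_A = 9.29 × 0.8892/(1.15 + 0.8892) = 4.051 mV.
Branch current I = V_A/R_b = 4.051/1.26 = 3.215 µA.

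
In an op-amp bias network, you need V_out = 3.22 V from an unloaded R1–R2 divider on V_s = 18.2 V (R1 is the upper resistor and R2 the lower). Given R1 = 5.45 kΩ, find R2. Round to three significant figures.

V_out/V_s = R2/(R1+R2) = 0.1769.
R2 = R1 · 0.1769/(1 − 0.1769) = 1.171 kΩ.

R2 ≈ 1.17 kΩ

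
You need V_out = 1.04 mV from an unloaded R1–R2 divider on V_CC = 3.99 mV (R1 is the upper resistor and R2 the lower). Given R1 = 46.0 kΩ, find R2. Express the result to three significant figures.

Required fraction k = V_out/V_CC = 0.2607.
R2 = R1 · 0.2607/(1 − 0.2607) = 16.22 kΩ.

R2 ≈ 16.2 kΩ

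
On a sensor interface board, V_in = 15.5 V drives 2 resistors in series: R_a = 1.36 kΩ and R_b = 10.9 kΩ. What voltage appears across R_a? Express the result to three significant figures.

V ≈ 1.72 V

ΣR = 1.36 + 10.9 = 12.26 kΩ.
By the voltage-divider rule, V = 15.5 × 1.360/12.26 = 1.719 V.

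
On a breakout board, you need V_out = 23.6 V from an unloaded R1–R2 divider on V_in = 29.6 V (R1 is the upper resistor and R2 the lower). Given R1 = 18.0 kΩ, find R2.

The divider ratio is R2/(R1+R2) = 23.6/29.6 = 0.7973.
So R2 = R1 · V_out/(V_in − V_out) = 18.0 × 23.6/(29.6 − 23.6) = 18.0 × 3.933 = 70.80 kΩ.

R2 ≈ 70.8 kΩ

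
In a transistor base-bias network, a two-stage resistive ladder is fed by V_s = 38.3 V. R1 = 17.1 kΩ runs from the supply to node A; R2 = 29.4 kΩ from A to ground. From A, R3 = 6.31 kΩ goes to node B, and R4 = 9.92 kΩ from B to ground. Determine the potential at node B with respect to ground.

The second stage (R3 + R4 = 16.23 kΩ) loads node A in parallel with R2.
R2 ‖ (R3+R4) = 10.46 kΩ.
So V_A = 38.3 × 0.3795 = 14.53 V.
Stage 2 is unloaded, so V_B = V_A · R4/(R3+R4) = 14.53 × 9.92/16.23 = 8.883 V.

V_B ≈ 8.88 V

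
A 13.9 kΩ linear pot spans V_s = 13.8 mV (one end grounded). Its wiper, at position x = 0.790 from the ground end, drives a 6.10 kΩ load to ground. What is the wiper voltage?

Split the track: R_lower = x·R_p = 10.98 kΩ, R_upper = (1−x)·R_p = 2.919 kΩ.
R_L loads the lower segment: effective lower R = 3.922 kΩ.
Loaded-divider output: V_out = 13.8 × 0.5733 = 7.911 mV.
(Unloaded: V_out = x·V_s = 10.9 mV.)

V_out ≈ 7.91 mV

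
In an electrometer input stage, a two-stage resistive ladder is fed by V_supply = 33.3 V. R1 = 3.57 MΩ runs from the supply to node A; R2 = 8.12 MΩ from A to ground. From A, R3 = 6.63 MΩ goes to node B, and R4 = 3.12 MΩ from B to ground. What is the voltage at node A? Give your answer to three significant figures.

Looking into the second stage from A: R3 + R4 = 9.750 MΩ appears in parallel with R2.
Effective lower resistance at A: R2 ‖ 9.750 = 4.430 MΩ.
First divider: V_A = V_supply · 4.430/(3.57 + 4.430) = 18.44 V.

V_A ≈ 18.4 V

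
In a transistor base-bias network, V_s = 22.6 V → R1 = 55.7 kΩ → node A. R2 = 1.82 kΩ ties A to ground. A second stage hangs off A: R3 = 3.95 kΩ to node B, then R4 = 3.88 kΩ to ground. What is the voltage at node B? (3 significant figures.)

Node A sees R2 in parallel with the series input of stage 2, R3 + R4 = 7.830 kΩ.
Effective lower resistance at A: R2 ‖ 7.830 = 1.477 kΩ.
V_A = 22.6 × 1.477/(55.7 + 1.477) = 0.5837 V.
Stage 2 is unloaded, so V_B = V_A · R4/(R3+R4) = 0.5837 × 3.88/7.830 = 0.2892 V.

V_B ≈ 0.289 V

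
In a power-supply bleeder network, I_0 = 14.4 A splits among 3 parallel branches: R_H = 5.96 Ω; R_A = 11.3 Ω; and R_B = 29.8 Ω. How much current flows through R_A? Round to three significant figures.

Conductances: ΣG = 1/5.96 + 1/11.3 + 1/29.8 = 0.2898 (1/Ω).
Current divider: I(R_A) = I_0 · G_k/ΣG = 14.4 × (0.08850/0.2898) = 14.4 × 0.3053 = 4.397 A.

I ≈ 4.40 A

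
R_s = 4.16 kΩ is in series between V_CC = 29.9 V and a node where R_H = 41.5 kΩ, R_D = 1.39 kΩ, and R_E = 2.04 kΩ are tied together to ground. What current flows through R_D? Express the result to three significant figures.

I ≈ 3.51 mA

Equivalent of the parallel group: R_p = 0.8106 kΩ.
V_A = 29.9 × 0.8106/4.971 = 4.876 V.
Branch current I = V_A/R_D = 4.876/1.39 = 3.508 mA.
(Equivalently: I_total = 6.015 mA, then current-divider fraction G_k/ΣG = 0.5831.)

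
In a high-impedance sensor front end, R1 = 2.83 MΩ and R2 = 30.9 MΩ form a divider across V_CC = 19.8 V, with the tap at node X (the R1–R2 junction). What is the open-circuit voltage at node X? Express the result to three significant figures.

V_th is the unloaded tap voltage: V_CC · R2/(R1+R2) = 19.8 × 0.9161 = 18.14 V.

V_th ≈ 18.1 V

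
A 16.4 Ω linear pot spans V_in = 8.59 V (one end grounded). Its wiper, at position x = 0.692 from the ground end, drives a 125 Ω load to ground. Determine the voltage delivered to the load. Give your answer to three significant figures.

Split the track: R_lower = x·R_p = 11.35 Ω, R_upper = (1−x)·R_p = 5.051 Ω.
Lower segment in parallel with the load: 11.35 ‖ 125 = 10.40 Ω.
Then V_out = V_in · 10.40/(5.051 + 10.40) = 5.783 V.

V_out ≈ 5.78 V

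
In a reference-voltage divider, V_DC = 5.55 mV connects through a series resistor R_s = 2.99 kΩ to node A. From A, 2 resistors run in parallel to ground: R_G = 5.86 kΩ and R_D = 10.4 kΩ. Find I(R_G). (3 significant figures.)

Equivalent of the parallel group: R_p = 3.748 kΩ.
V_A = 5.55 × 3.748/6.738 = 3.087 mV.
Branch current I = V_A/R_G = 3.087/5.86 = 0.5268 µA.

I ≈ 0.527 µA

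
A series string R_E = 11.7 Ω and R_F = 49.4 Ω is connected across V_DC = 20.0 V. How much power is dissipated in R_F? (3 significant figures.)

The common current is I = 20.0/61.10 = 0.3273 A.
P = I²R = 0.1071 × 49.4 = 5.293 W.

P ≈ 5.29 W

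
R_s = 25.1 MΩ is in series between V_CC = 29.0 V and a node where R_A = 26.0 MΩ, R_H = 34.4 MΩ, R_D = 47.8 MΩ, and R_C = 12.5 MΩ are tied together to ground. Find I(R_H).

I ≈ 0.161 µA

Parallel bank: R_p = 1/(1/26.0 + 1/34.4 + 1/47.8 + 1/12.5) = 5.936 MΩ.
Node voltage V_A = V_CC · R_p/(R_s + R_p) = 29.0 × 0.1913 = 5.547 V.
I(R_H) = V_A / R_H = 5.547/34.4 = 0.1612 µA.
(Equivalently: I_total = 0.9344 µA, then current-divider fraction G_k/ΣG = 0.1726.)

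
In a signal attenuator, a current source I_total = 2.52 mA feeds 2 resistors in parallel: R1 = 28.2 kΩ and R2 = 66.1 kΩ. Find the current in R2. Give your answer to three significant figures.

Two-branch current divider: I_k = I_total · R_other/(R_1 + R_2).
So I = 2.52 × 28.2/94.30 = 0.7536 mA.

I ≈ 0.754 mA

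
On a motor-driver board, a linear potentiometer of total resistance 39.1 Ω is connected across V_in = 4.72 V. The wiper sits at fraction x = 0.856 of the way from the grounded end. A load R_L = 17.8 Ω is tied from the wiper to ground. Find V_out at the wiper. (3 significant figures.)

Split the track: R_lower = x·R_p = 33.47 Ω, R_upper = (1−x)·R_p = 5.630 Ω.
Lower segment in parallel with the load: 33.47 ‖ 17.8 = 11.62 Ω.
Then V_out = V_in · 11.62/(5.630 + 11.62) = 3.179 V.

V_out ≈ 3.18 V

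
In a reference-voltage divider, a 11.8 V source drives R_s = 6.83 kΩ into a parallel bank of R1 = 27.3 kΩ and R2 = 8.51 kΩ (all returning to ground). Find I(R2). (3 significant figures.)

Combine the parallel branches: R_p = (1/27.3 + 1/8.51)⁻¹ = 6.488 kΩ.
V_A by voltage divider: V_A = 11.8 × 6.488/(6.83 + 6.488) = 5.748 V.
I(R2) = V_A / R2 = 5.748/8.51 = 0.6755 mA.

I ≈ 0.675 mA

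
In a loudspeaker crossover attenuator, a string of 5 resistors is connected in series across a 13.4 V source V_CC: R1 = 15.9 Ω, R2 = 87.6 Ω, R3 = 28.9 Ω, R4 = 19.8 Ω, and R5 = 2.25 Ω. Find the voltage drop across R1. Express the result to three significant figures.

Series total: ΣR = 15.9 + 87.6 + 28.9 + 19.8 + 2.25 = 154.4 Ω.
Voltage divider: V = V_CC · (15.90 / 154.4) = 13.4 × 0.1029 = 1.379 V.

V ≈ 1.38 V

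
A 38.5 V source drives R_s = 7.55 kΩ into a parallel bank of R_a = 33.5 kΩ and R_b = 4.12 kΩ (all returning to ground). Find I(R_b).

I ≈ 3.06 mA

Combine the parallel branches: R_p = (1/33.5 + 1/4.12)⁻¹ = 3.669 kΩ.
V_A by voltage divider: V_A = 38.5 × 3.669/(7.55 + 3.669) = 12.59 V.
I(R_b) = V_A / R_b = 12.59/4.12 = 3.056 mA.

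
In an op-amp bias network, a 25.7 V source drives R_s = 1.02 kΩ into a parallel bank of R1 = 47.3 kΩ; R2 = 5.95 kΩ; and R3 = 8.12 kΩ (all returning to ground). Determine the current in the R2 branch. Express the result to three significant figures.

I ≈ 3.28 mA

Equivalent of the parallel group: R_p = 3.201 kΩ.
V_A by voltage divider: V_A = 25.7 × 3.201/(1.02 + 3.201) = 19.49 V.
I(R2) = V_A / R2 = 19.49/5.95 = 3.276 mA.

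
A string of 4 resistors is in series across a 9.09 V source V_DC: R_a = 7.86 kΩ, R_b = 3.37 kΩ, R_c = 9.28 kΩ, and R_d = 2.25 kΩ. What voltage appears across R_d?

ΣR = 7.86 + 3.37 + 9.28 + 2.25 = 22.76 kΩ.
V = V_DC · R/ΣR = 9.09 × 0.09886 = 0.8986 V.

V ≈ 0.899 V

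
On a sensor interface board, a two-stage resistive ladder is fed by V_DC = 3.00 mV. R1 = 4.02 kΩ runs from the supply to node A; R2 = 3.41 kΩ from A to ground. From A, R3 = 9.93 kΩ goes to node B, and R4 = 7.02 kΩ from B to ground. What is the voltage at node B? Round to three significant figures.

V_B ≈ 0.514 mV

Looking into the second stage from A: R3 + R4 = 16.95 kΩ appears in parallel with R2.
Effective lower resistance at A: R2 ‖ 16.95 = 2.839 kΩ.
So V_A = 3.00 × 0.4139 = 1.242 mV.
Stage 2 is unloaded, so V_B = V_A · R4/(R3+R4) = 1.242 × 7.02/16.95 = 0.5143 mV.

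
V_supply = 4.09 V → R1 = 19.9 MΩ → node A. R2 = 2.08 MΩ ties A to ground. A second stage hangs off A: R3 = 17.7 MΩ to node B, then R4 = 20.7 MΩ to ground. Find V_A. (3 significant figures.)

V_A ≈ 0.369 V

The second stage (R3 + R4 = 38.40 MΩ) loads node A in parallel with R2.
Effective lower resistance at A: R2 ‖ 38.40 = 1.973 MΩ.
First divider: V_A = V_supply · 1.973/(19.9 + 1.973) = 0.3689 V.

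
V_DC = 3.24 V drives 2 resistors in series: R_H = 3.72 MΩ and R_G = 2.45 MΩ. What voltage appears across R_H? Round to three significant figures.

Total series resistance ΣR = 3.72 + 2.45 = 6.170 MΩ.
V = V_DC · R/ΣR = 3.24 × 0.6029 = 1.953 V.

V ≈ 1.95 V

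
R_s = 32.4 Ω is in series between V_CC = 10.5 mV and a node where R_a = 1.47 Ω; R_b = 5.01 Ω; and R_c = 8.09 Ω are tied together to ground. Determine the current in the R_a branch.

Combine the parallel branches: R_p = (1/1.47 + 1/5.01 + 1/8.09)⁻¹ = 0.9965 Ω.
Node voltage V_A = V_CC · R_p/(R_s + R_p) = 10.5 × 0.02984 = 0.3133 mV.
Branch current I = V_A/R_a = 0.3133/1.47 = 0.2131 mA.
(Check via current divider: I_total = 0.3144 mA; share G_k/ΣG = 0.6779 → same result.)

I ≈ 0.213 mA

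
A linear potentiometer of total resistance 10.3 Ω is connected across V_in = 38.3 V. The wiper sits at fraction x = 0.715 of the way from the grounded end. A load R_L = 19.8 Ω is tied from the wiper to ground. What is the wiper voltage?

Split the track: R_lower = x·R_p = 7.365 Ω, R_upper = (1−x)·R_p = 2.936 Ω.
Lower segment in parallel with the load: 7.365 ‖ 19.8 = 5.368 Ω.
Loaded-divider output: V_out = 38.3 × 0.6465 = 24.76 V.

V_out ≈ 24.8 V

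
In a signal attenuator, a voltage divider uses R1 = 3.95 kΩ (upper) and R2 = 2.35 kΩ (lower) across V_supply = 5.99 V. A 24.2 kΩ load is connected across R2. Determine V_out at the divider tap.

R2 ‖ R_L = (2.35 × 24.2)/(2.35 + 24.2) = 2.142 kΩ.
Voltage divider with the loaded lower leg: V_out = 5.99 × 2.142/(3.95 + 2.142) = 5.99 × 0.3516 = 2.106 V.

V_out ≈ 2.11 V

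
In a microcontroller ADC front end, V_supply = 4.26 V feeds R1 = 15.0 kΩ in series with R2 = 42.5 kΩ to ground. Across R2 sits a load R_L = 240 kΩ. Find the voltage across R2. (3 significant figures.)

The load sits in parallel with R2, giving an effective lower resistance R2' = R2·R_L/(R2+R_L) = 36.11 kΩ.
Then V_out = V_supply · R2'/(R1 + R2') = 4.26 × 36.11/51.11 = 3.010 V.
(Unloaded it would be 3.15 V; the load pulls it down.)

V_out ≈ 3.01 V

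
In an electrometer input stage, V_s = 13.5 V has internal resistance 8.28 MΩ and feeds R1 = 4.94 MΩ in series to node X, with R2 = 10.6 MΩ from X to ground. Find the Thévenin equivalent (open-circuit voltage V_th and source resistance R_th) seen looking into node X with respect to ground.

R1' = 8.28 + 4.94 = 13.22 MΩ (source resistance + R1).
V_th is the unloaded tap voltage: V_s · R2/(R1'+R2) = 13.5 × 0.4450 = 6.008 V.
With V_s suppressed (replaced by a short), R_th = R1' ‖ R2 = (13.22 × 10.6)/(13.22 + 10.6) = 5.883 MΩ.

V_th ≈ 6.01 V, R_th ≈ 5.88 MΩ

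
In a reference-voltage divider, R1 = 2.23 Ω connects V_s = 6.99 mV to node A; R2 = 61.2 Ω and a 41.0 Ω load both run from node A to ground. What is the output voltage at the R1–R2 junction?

V_out ≈ 6.41 mV

R2 ‖ R_L = (61.2 × 41.0)/(61.2 + 41.0) = 24.55 Ω.
Then V_out = V_s · R2'/(R1 + R2') = 6.99 × 24.55/26.78 = 6.408 mV.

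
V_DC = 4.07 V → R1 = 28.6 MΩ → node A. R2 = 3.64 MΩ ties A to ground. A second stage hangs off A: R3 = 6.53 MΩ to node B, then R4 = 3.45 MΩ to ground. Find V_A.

V_A ≈ 0.347 V

Node A sees R2 in parallel with the series input of stage 2, R3 + R4 = 9.980 MΩ.
R2 ‖ (R3+R4) = 2.667 MΩ.
So V_A = 4.07 × 0.08530 = 0.3472 V.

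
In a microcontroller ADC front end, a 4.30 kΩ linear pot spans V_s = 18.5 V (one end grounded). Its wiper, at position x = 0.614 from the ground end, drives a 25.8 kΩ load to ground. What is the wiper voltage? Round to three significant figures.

Lower segment x·R_p = 2.640 kΩ; upper segment (1−x)·R_p = 1.660 kΩ.
Lower segment in parallel with the load: 2.640 ‖ 25.8 = 2.395 kΩ.
Loaded-divider output: V_out = 18.5 × 0.5907 = 10.93 V.
(Unloaded: V_out = x·V_s = 11.4 V.)

V_out ≈ 10.9 V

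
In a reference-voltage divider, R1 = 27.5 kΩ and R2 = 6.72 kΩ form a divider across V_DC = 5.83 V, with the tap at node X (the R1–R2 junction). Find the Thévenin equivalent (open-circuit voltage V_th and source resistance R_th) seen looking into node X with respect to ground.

V_th ≈ 1.14 V, R_th ≈ 5.40 kΩ

With X open, the divider is unloaded: V_th = 5.83 × 6.72/34.22 = 1.145 V.
Looking into X with the source shorted: R_th = R1·R2/(R1+R2) = 27.50 × 6.72/34.22 = 5.400 kΩ.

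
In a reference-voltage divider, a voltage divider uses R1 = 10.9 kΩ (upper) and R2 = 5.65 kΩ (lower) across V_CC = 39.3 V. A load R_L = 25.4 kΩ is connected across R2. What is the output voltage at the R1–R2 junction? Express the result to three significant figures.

V_out ≈ 11.7 V

R2 ‖ R_L = (5.65 × 25.4)/(5.65 + 25.4) = 4.622 kΩ.
Then V_out = V_CC · R2'/(R1 + R2') = 39.3 × 4.622/15.52 = 11.70 V.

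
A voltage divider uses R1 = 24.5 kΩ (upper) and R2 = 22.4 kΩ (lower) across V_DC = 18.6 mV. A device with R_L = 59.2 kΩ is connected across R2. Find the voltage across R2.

R2 ‖ R_L = (22.4 × 59.2)/(22.4 + 59.2) = 16.25 kΩ.
Voltage divider with the loaded lower leg: V_out = 18.6 × 16.25/(24.5 + 16.25) = 18.6 × 0.3988 = 7.417 mV.

V_out ≈ 7.42 mV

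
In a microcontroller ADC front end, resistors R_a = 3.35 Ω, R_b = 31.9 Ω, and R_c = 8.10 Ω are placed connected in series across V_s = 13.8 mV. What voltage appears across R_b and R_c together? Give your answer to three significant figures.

Series total: ΣR = 3.35 + 31.9 + 8.10 = 43.35 Ω.
R_{R_b..R_c} = 31.9 + 8.10 = 40.00 Ω.
By the voltage-divider rule, V = 13.8 × 40.00/43.35 = 12.73 mV.

V ≈ 12.7 mV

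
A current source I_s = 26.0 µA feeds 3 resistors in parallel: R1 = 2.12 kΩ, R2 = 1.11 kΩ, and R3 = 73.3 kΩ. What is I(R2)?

I ≈ 16.9 µA

Conductances: ΣG = 1/2.12 + 1/1.11 + 1/73.3 = 1.386 (1/kΩ).
R2 takes the fraction G_k/ΣG = 0.9009/1.386 = 0.6499, so I = 26.0 × 0.6499 = 16.90 µA.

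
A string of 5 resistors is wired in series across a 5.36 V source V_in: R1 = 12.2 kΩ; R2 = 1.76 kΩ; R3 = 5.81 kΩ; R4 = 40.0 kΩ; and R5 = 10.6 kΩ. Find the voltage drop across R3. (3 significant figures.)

Total series resistance ΣR = 12.2 + 1.76 + 5.81 + 40.0 + 10.6 = 70.37 kΩ.
V = V_in · R/ΣR = 5.36 × 0.08256 = 0.4425 V.

V ≈ 0.443 V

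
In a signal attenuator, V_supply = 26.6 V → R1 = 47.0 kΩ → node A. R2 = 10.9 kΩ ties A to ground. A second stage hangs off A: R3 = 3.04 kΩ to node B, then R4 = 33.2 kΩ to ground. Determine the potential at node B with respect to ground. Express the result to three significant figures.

V_B ≈ 3.69 V

Node A sees R2 in parallel with the series input of stage 2, R3 + R4 = 36.24 kΩ.
Effective lower resistance at A: R2 ‖ 36.24 = 8.380 kΩ.
V_A = 26.6 × 8.380/(47.0 + 8.380) = 4.025 V.
Then the unloaded second divider: V_B = V_A × R4/(R3+R4) = 4.025 × 0.9161 = 3.687 V.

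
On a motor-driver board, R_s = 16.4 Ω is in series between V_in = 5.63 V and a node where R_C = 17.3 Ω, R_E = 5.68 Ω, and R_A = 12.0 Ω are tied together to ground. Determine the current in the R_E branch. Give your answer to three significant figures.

Combine the parallel branches: R_p = (1/17.3 + 1/5.68 + 1/12.0)⁻¹ = 3.153 Ω.
V_A = 5.63 × 3.153/19.55 = 0.9078 V.
Branch current I = V_A/R_E = 0.9078/5.68 = 0.1598 A.

I ≈ 0.160 A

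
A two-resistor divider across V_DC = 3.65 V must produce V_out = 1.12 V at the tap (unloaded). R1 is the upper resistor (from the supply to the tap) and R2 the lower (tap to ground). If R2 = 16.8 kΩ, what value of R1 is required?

The divider ratio is R2/(R1+R2) = 1.12/3.65 = 0.3068.
Rearranging, R1 = R2·(1−k)/k = 16.8 × 2.259 = 37.95 kΩ.

R1 ≈ 37.9 kΩ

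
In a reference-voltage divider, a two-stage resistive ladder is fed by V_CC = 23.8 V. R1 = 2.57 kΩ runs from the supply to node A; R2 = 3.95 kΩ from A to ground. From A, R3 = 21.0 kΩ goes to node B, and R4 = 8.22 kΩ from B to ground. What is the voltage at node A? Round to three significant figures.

Looking into the second stage from A: R3 + R4 = 29.22 kΩ appears in parallel with R2.
R2 ‖ (R3+R4) = 3.480 kΩ.
So V_A = 23.8 × 0.5752 = 13.69 V.

V_A ≈ 13.7 V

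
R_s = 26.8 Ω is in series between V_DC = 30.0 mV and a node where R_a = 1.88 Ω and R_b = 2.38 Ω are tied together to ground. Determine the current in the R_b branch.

I ≈ 0.475 mA

Parallel bank: R_p = 1/(1/1.88 + 1/2.38) = 1.050 Ω.
V_A by voltage divider: V_A = 30.0 × 1.050/(26.8 + 1.050) = 1.131 mV.
Branch current I = V_A/R_b = 1.131/2.38 = 0.4754 mA.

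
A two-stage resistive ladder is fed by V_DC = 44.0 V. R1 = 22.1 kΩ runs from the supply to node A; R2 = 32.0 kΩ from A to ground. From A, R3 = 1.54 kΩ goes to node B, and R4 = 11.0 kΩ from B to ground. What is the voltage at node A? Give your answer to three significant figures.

V_A ≈ 12.7 V

Looking into the second stage from A: R3 + R4 = 12.54 kΩ appears in parallel with R2.
Effective lower resistance at A: R2 ‖ 12.54 = 9.009 kΩ.
So V_A = 44.0 × 0.2896 = 12.74 V.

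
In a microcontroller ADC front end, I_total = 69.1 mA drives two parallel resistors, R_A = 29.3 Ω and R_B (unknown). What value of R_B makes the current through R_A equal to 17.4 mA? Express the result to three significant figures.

R_B ≈ 9.86 Ω

Two-branch current divider: I_A = I_total · R_B/(R_A + R_B).
17.4/69.1 = R_B/(R_A + R_B) → R_B = R_A · (0.2518)/(1 − 0.2518) = 29.3 × 0.3366 = 9.861 Ω.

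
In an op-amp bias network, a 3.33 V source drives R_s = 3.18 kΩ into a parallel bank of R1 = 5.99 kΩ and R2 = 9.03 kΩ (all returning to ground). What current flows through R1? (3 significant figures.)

Parallel bank: R_p = 1/(1/5.99 + 1/9.03) = 3.601 kΩ.
V_A by voltage divider: V_A = 3.33 × 3.601/(3.18 + 3.601) = 1.768 V.
Branch current I = V_A/R1 = 1.768/5.99 = 0.2952 mA.
(Check via current divider: I_total = 0.4911 mA; share G_k/ΣG = 0.6012 → same result.)

I ≈ 0.295 mA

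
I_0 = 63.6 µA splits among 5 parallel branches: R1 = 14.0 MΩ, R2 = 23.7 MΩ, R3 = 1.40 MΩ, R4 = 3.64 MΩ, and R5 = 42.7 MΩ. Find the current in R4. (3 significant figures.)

Conductances: ΣG = 1/14.0 + 1/23.7 + 1/1.40 + 1/3.64 + 1/42.7 = 1.126 (1/MΩ).
R4 takes the fraction G_k/ΣG = 0.2747/1.126 = 0.2440, so I = 63.6 × 0.2440 = 15.52 µA.

I ≈ 15.5 µA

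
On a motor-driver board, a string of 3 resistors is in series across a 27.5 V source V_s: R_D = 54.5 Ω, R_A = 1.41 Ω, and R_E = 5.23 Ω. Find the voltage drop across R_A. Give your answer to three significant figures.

V ≈ 0.634 V

ΣR = 54.5 + 1.41 + 5.23 = 61.14 Ω.
By the voltage-divider rule, V = 27.5 × 1.410/61.14 = 0.6342 V.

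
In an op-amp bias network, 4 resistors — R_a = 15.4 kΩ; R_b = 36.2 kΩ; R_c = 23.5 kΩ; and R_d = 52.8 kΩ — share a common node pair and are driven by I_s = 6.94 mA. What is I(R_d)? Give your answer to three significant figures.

I ≈ 0.853 mA

Conductances: ΣG = 1/15.4 + 1/36.2 + 1/23.5 + 1/52.8 = 0.1541 (1/kΩ).
Current divider: I(R_d) = I_s · G_k/ΣG = 6.94 × (0.01894/0.1541) = 6.94 × 0.1229 = 0.8532 mA.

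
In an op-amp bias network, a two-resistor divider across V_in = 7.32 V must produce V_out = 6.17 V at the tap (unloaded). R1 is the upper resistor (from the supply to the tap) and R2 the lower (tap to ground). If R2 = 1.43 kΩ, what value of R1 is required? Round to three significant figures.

R1 ≈ 0.267 kΩ

Required fraction k = V_out/V_in = 0.8429.
R1 = R2·(1/k − 1) = 1.43 × 0.1864 = 0.2665 kΩ.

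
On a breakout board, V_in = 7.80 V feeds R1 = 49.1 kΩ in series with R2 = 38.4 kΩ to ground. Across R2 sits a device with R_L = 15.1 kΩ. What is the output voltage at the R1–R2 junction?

V_out ≈ 1.41 V

First combine the lower leg with the load: R2 ‖ R_L = 10.84 kΩ.
Voltage divider with the loaded lower leg: V_out = 7.80 × 10.84/(49.1 + 10.84) = 7.80 × 0.1808 = 1.410 V.
(Unloaded it would be 3.42 V; the load pulls it down.)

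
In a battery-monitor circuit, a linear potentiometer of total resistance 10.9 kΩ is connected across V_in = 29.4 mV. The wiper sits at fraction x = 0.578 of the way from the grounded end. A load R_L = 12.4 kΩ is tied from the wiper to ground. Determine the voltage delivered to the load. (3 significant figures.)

V_out ≈ 14.0 mV

The pot divides into 4.600 kΩ above the wiper and 6.300 kΩ below.
R_L loads the lower segment: effective lower R = 4.178 kΩ.
V_out = 29.4 × 4.178/(4.600 + 4.178) = 13.99 mV.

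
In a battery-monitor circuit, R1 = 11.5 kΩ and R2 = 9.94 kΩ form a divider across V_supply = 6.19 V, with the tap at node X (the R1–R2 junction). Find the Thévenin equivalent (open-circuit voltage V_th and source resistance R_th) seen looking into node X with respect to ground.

V_th ≈ 2.87 V, R_th ≈ 5.33 kΩ

With X open, the divider is unloaded: V_th = 6.19 × 9.94/21.44 = 2.870 V.
Looking into X with the source shorted: R_th = R1·R2/(R1+R2) = 11.50 × 9.94/21.44 = 5.332 kΩ.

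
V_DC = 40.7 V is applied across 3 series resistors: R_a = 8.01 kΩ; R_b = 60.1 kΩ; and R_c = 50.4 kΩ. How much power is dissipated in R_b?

Series current I = V_DC/ΣR = 40.7/118.5 = 0.3434 mA.
P = I²R = 0.1179 × 60.1 = 7.088 mW.

P ≈ 7.09 mW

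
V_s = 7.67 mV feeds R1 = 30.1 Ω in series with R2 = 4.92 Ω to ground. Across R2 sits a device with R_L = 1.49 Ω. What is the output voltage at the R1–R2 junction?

The load sits in parallel with R2, giving an effective lower resistance R2' = R2·R_L/(R2+R_L) = 1.144 Ω.
Voltage divider with the loaded lower leg: V_out = 7.67 × 1.144/(30.1 + 1.144) = 7.67 × 0.03660 = 0.2808 mV.
(Unloaded it would be 1.08 mV; the load pulls it down.)

V_out ≈ 0.281 mV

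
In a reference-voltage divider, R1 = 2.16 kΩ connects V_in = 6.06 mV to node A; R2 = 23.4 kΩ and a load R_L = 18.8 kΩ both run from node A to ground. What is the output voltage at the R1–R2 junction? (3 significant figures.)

V_out ≈ 5.02 mV

First combine the lower leg with the load: R2 ‖ R_L = 10.42 kΩ.
Then V_out = V_in · R2'/(R1 + R2') = 6.06 × 10.42/12.58 = 5.020 mV.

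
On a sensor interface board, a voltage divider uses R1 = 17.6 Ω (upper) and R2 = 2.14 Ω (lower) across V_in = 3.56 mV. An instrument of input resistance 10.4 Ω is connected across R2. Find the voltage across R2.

V_out ≈ 0.326 mV

First combine the lower leg with the load: R2 ‖ R_L = 1.775 Ω.
Voltage divider with the loaded lower leg: V_out = 3.56 × 1.775/(17.6 + 1.775) = 3.56 × 0.09160 = 0.3261 mV.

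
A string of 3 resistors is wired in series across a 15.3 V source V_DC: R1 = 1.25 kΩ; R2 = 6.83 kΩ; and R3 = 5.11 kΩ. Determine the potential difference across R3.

Series total: ΣR = 1.25 + 6.83 + 5.11 = 13.19 kΩ.
Voltage divider: V = V_DC · (5.110 / 13.19) = 15.3 × 0.3874 = 5.927 V.

V ≈ 5.93 V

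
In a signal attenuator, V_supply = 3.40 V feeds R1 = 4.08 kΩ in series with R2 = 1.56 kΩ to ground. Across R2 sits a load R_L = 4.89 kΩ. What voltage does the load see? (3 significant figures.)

First combine the lower leg with the load: R2 ‖ R_L = 1.183 kΩ.
Now apply the divider: V_out = 3.40 × 0.2247 = 0.7641 V.

V_out ≈ 0.764 V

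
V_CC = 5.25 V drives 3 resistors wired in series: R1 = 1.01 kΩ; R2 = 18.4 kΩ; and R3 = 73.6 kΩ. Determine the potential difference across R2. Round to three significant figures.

Series total: ΣR = 1.01 + 18.4 + 73.6 = 93.01 kΩ.
By the voltage-divider rule, V = 5.25 × 18.40/93.01 = 1.039 V.

V ≈ 1.04 V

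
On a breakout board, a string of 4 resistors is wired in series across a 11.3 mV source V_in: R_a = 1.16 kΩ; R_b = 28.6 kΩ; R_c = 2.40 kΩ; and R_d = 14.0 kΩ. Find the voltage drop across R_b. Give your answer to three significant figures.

V ≈ 7.00 mV

Total series resistance ΣR = 1.16 + 28.6 + 2.40 + 14.0 = 46.16 kΩ.
V = V_in · R/ΣR = 11.3 × 0.6196 = 7.001 mV.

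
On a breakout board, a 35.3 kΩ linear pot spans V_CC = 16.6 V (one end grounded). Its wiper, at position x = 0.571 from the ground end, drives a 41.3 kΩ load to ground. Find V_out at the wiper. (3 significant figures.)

The pot divides into 15.14 kΩ above the wiper and 20.16 kΩ below.
(x·R_p) ‖ R_L = 13.55 kΩ.
Loaded-divider output: V_out = 16.6 × 0.4721 = 7.838 V.

V_out ≈ 7.84 V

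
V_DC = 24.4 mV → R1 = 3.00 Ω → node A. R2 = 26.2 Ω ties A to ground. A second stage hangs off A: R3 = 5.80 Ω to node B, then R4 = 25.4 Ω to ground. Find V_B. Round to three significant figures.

V_B ≈ 16.4 mV

The second stage (R3 + R4 = 31.20 Ω) loads node A in parallel with R2.
Effective lower resistance at A: R2 ‖ 31.20 = 14.24 Ω.
V_A = 24.4 × 14.24/(3.00 + 14.24) = 20.15 mV.
Then the unloaded second divider: V_B = V_A × R4/(R3+R4) = 20.15 × 0.8141 = 16.41 mV.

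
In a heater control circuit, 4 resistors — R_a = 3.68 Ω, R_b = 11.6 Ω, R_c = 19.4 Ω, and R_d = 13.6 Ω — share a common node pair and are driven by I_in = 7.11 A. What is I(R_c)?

Total conductance ΣG = 1/3.68 + 1/11.6 + 1/19.4 + 1/13.6 = 0.4830 (units of 1/Ω).
R_c takes the fraction G_k/ΣG = 0.05155/0.4830 = 0.1067, so I = 7.11 × 0.1067 = 0.7588 A.

I ≈ 0.759 A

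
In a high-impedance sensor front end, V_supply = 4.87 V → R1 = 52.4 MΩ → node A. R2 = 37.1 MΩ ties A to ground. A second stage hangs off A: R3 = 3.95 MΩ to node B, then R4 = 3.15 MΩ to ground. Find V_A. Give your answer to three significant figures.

V_A ≈ 0.497 V

The second stage (R3 + R4 = 7.100 MΩ) loads node A in parallel with R2.
Effective lower resistance at A: R2 ‖ 7.100 = 5.960 MΩ.
First divider: V_A = V_supply · 5.960/(52.4 + 5.960) = 0.4973 V.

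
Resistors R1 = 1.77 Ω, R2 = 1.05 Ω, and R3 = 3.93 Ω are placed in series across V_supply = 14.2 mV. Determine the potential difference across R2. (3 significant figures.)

Series total: ΣR = 1.77 + 1.05 + 3.93 = 6.750 Ω.
Voltage divider: V = V_supply · (1.050 / 6.750) = 14.2 × 0.1556 = 2.209 mV.

V ≈ 2.21 mV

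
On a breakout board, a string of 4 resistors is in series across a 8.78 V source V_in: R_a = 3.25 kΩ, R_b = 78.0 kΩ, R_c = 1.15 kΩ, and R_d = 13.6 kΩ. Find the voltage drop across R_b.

Total series resistance ΣR = 3.25 + 78.0 + 1.15 + 13.6 = 96.00 kΩ.
Voltage divider: V = V_in · (78.00 / 96.00) = 8.78 × 0.8125 = 7.134 V.

V ≈ 7.13 V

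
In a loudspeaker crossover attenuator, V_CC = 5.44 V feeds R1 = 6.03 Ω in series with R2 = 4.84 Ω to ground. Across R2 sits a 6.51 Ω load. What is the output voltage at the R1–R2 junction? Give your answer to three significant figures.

The load sits in parallel with R2, giving an effective lower resistance R2' = R2·R_L/(R2+R_L) = 2.776 Ω.
Voltage divider with the loaded lower leg: V_out = 5.44 × 2.776/(6.03 + 2.776) = 5.44 × 0.3152 = 1.715 V.

V_out ≈ 1.71 V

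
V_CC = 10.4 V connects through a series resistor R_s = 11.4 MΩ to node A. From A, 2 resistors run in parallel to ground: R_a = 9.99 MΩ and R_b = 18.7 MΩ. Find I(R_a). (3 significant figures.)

Combine the parallel branches: R_p = (1/9.99 + 1/18.7)⁻¹ = 6.511 MΩ.
V_A by voltage divider: V_A = 10.4 × 6.511/(11.4 + 6.511) = 3.781 V.
I(R_a) = V_A / R_a = 3.781/9.99 = 0.3785 µA.

I ≈ 0.378 µA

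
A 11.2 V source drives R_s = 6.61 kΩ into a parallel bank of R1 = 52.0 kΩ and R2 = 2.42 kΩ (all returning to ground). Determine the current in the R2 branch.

Combine the parallel branches: R_p = (1/52.0 + 1/2.42)⁻¹ = 2.312 kΩ.
V_A = 11.2 × 2.312/8.922 = 2.903 V.
Branch current I = V_A/R2 = 2.903/2.42 = 1.199 mA.

I ≈ 1.20 mA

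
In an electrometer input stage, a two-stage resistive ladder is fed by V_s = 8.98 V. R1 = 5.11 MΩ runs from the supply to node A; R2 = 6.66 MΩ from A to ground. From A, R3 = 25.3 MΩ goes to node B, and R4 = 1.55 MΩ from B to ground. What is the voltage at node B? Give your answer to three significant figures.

V_B ≈ 0.265 V

Looking into the second stage from A: R3 + R4 = 26.85 MΩ appears in parallel with R2.
Effective lower resistance at A: R2 ‖ 26.85 = 5.336 MΩ.
First divider: V_A = V_s · 5.336/(5.11 + 5.336) = 4.587 V.
Then the unloaded second divider: V_B = V_A × R4/(R3+R4) = 4.587 × 0.05773 = 0.2648 V.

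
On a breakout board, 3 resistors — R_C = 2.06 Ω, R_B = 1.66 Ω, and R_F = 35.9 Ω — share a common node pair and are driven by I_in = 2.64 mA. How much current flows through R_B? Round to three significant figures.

Conductances: ΣG = 1/2.06 + 1/1.66 + 1/35.9 = 1.116 (1/Ω).
By the current-divider rule, I = I_in · G_k/ΣG = 2.64 × 0.5399 = 1.425 mA.

I ≈ 1.43 mA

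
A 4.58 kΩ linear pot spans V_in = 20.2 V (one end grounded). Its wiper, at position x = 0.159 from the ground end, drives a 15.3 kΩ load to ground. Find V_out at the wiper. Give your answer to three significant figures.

V_out ≈ 3.09 V

The pot divides into 3.852 kΩ above the wiper and 0.7282 kΩ below.
Lower segment in parallel with the load: 0.7282 ‖ 15.3 = 0.6951 kΩ.
V_out = 20.2 × 0.6951/(3.852 + 0.6951) = 3.088 V.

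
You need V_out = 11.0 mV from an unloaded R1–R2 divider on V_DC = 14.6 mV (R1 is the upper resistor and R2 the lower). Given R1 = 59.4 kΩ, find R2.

Required fraction k = V_out/V_DC = 0.7534.
Rearranging, R2 = R1·k/(1−k) = 59.4 × 3.056 = 181.5 kΩ.

R2 ≈ 182 kΩ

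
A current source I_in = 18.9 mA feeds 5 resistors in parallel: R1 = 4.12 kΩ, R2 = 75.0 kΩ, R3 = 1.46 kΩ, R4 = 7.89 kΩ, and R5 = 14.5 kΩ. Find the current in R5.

I ≈ 1.15 mA

ΣG = 1/4.12 + 1/75.0 + 1/1.46 + 1/7.89 + 1/14.5 = 1.137.
By the current-divider rule, I = I_in · G_k/ΣG = 18.9 × 0.06067 = 1.147 mA.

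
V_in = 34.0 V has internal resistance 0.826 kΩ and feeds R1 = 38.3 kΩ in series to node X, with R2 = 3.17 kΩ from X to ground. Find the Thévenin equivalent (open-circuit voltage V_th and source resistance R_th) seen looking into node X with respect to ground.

R1' = 0.826 + 38.3 = 39.13 kΩ (source resistance + R1).
With X open, the divider is unloaded: V_th = 34.0 × 3.17/42.30 = 2.548 V.
Looking into X with the source shorted: R_th = R1'·R2/(R1'+R2) = 39.13 × 3.17/42.30 = 2.932 kΩ.

V_th ≈ 2.55 V, R_th ≈ 2.93 kΩ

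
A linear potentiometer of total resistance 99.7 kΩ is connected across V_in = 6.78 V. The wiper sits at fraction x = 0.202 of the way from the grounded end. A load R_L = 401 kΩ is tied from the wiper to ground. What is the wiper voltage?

V_out ≈ 1.32 V

Split the track: R_lower = x·R_p = 20.14 kΩ, R_upper = (1−x)·R_p = 79.56 kΩ.
R_L loads the lower segment: effective lower R = 19.18 kΩ.
V_out = 6.78 × 19.18/(79.56 + 19.18) = 1.317 V.
(Unloaded: V_out = x·V_in = 1.37 V.)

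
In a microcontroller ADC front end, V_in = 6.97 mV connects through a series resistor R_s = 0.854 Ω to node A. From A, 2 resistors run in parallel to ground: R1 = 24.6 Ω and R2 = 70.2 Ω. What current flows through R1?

I ≈ 0.271 mA

Parallel bank: R_p = 1/(1/24.6 + 1/70.2) = 18.22 Ω.
Node voltage V_A = V_in · R_p/(R_s + R_p) = 6.97 × 0.9552 = 6.658 mV.
I(R1) = V_A / R1 = 6.658/24.6 = 0.2706 mA.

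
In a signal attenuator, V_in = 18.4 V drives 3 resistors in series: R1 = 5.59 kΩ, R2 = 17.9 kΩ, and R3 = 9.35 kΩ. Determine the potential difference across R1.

Total series resistance ΣR = 5.59 + 17.9 + 9.35 = 32.84 kΩ.
Voltage divider: V = V_in · (5.590 / 32.84) = 18.4 × 0.1702 = 3.132 V.

V ≈ 3.13 V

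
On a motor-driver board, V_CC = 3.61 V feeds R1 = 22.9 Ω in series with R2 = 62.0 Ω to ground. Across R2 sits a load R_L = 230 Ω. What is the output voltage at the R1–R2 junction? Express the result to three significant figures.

First combine the lower leg with the load: R2 ‖ R_L = 48.84 Ω.
Then V_out = V_CC · R2'/(R1 + R2') = 3.61 × 48.84/71.74 = 2.458 V.

V_out ≈ 2.46 V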